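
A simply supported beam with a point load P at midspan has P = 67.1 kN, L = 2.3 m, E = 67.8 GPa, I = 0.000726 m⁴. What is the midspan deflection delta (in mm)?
Model: a simply supported beam with a point load P at midspan, so delta = (P·L^3) / (48·E·I).
Convert to SI units:
  P = 67.1 kN = 67100 N
  E = 67.8 GPa = 6.78 × 10¹⁰ Pa
Substitute:
  delta = (67100 × 2.3^3) / (48 × (6.78 × 10¹⁰) × 0.000726)
  delta = 0.0003455 m
Convert: delta = 0.0003455 m = 0.3455 mm
Final answer: delta = 0.3455 mm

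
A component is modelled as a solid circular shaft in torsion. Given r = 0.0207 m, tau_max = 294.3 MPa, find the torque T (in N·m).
Model: a solid circular shaft in torsion, so tau_max = (2·T) / (π·r^3).
Solve for T: T = (π·tau_max·r^3) / 2.
Convert to SI units:
  tau_max = 294.3 MPa = 2.943 × 10⁸ Pa
Substitute:
  T = (π × (2.943 × 10⁸) × 0.0207^3) / 2
  T = 4100 N·m
Final answer: T = 4100 N·m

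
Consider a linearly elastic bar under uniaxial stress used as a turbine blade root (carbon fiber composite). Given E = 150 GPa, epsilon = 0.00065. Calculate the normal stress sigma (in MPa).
Model: a linearly elastic bar under uniaxial stress, so sigma = E·epsilon.
Convert to SI units:
  E = 150 GPa = 1.5 × 10¹¹ Pa
Substitute:
  sigma = (1.5 × 10¹¹) × 0.00065
  sigma = 9.75 × 10⁷ Pa
Convert: sigma = 9.75 × 10⁷ Pa = 97.5 MPa
Final answer: sigma = 97.5 MPa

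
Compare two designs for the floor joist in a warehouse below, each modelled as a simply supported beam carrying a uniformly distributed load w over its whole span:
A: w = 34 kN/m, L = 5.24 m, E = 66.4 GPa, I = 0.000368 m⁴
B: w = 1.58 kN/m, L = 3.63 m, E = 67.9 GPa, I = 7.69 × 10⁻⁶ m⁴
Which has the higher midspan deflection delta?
Model: a simply supported beam carrying a uniformly distributed load w over its whole span, so delta = (5·w·L^4) / (384·E·I) (SI units).
  A: delta = (5 × 34000 × 5.24^4) / (384 × (6.64 × 10¹⁰) × 0.000368) = 0.01366 m = 13.66 mm
  B: delta = (5 × 1580 × 3.63^4) / (384 × (6.79 × 10¹⁰) × (7.69 × 10⁻⁶)) = 0.006841 m = 6.841 mm
13.66 mm > 6.841 mm, so A is larger.
Final answer: A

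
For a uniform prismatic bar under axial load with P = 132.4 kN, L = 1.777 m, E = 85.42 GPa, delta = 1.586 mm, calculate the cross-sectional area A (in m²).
Model: a uniform prismatic bar under axial load, so delta = (P·L) / (A·E).
Solve for A: A = (P·L) / (delta·E).
Convert to SI units:
  P = 132.4 kN = 132400 N
  E = 85.42 GPa = 8.542 × 10¹⁰ Pa
  delta = 1.586 mm = 0.001586 m
Substitute:
  A = (132400 × 1.777) / (0.001586 × (8.542 × 10¹⁰))
  A = 0.001737 m²
Final answer: A = 0.001737 m²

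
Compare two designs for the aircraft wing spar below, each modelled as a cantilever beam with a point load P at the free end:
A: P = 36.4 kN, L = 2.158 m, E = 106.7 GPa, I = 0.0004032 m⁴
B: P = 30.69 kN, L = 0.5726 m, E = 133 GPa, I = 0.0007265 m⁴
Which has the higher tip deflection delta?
Model: a cantilever beam with a point load P at the free end, so delta = (P·L^3) / (3·E·I) (SI units).
  A: delta = (36400 × 2.158^3) / (3 × (1.067 × 10¹¹) × 0.0004032) = 0.002834 m = 2.834 mm
  B: delta = (30690 × 0.5726^3) / (3 × (1.33 × 10¹¹) × 0.0007265) = 1.988 × 10⁻⁵ m = 0.01988 mm
2.834 mm > 0.01988 mm, so A is larger.
Final answer: A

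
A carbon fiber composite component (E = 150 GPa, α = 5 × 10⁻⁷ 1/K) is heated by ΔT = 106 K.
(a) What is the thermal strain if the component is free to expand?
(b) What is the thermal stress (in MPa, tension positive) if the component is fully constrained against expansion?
(a) Free thermal strain ε_th = α·ΔT = (5 × 10⁻⁷) × 106 = 5.3 × 10⁻⁵
(b) Fully constrained, the expansion is suppressed, so σ = -E·α·ΔT. Convert E = 150 GPa = 1.5 × 10¹¹ Pa.
  σ = -(1.5 × 10¹¹) × (5 × 10⁻⁷) × 106 = -7.95 × 10⁶ Pa = -7.95 MPa (compressive)
Final answer: (a) ε_th = 5.3 × 10⁻⁵, (b) σ = -7.95 MPa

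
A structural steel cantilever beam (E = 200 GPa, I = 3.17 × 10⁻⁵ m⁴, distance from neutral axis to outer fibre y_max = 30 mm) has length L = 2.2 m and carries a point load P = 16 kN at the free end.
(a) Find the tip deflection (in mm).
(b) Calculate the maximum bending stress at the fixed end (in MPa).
(a) Tip deflection of a cantilever with an end point load: δ = P·L^3 / (3·E·I). Convert P = 16 kN = 16000 N, E = 200 GPa = 2 × 10¹¹ Pa.
  δ = (16000 × 2.2^3) / (3 × (2 × 10¹¹) × (3.17 × 10⁻⁵)) = 0.008957 m = 8.957 mm
(b) Maximum bending moment at the fixed end: M = P·L = 16000 × 2.2 = 35200 N·m. Convert y_max = 30 mm = 0.03 m.
  σ = M·y_max / I = (35200 × 0.03) / (3.17 × 10⁻⁵) = 3.331 × 10⁷ Pa = 33.31 MPa
Final answer: (a) δ = 8.957 mm, (b) σ = 33.31 MPa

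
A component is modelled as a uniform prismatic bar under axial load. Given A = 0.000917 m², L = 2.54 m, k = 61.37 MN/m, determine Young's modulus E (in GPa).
Model: a uniform prismatic bar under axial load, so k = (A·E) / L.
Solve for E: E = (k·L) / A.
Convert to SI units:
  k = 61.37 MN/m = 6.137 × 10⁷ N/m
Substitute:
  E = ((6.137 × 10⁷) × 2.54) / 0.000917
  E = 1.7 × 10¹¹ Pa
Convert: E = 1.7 × 10¹¹ Pa = 170 GPa
Final answer: E = 170 GPa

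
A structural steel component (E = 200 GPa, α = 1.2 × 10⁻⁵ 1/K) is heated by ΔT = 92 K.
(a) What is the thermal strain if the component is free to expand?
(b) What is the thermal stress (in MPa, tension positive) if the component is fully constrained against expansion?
(a) Free thermal strain ε_th = α·ΔT = (1.2 × 10⁻⁵) × 92 = 0.001104
(b) Fully constrained, the expansion is suppressed, so σ = -E·α·ΔT. Convert E = 200 GPa = 2 × 10¹¹ Pa.
  σ = -(2 × 10¹¹) × (1.2 × 10⁻⁵) × 92 = -2.208 × 10⁸ Pa = -220.8 MPa (compressive)
Final answer: (a) ε_th = 0.001104, (b) σ = -220.8 MPa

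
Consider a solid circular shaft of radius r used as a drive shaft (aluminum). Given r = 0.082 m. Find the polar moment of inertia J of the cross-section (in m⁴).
Model: a solid circular shaft of radius r, so J = (π·r^4) / 2.
Substitute:
  J = (π × 0.082^4) / 2
  J = 7.102 × 10⁻⁵ m⁴
Final answer: J = 7.102 × 10⁻⁵ m⁴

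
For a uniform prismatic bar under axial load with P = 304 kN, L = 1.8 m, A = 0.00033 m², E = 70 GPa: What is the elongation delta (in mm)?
Model: a uniform prismatic bar under axial load, so delta = (P·L) / (A·E).
Convert to SI units:
  P = 304 kN = 304000 N
  E = 70 GPa = 7 × 10¹⁰ Pa
Substitute:
  delta = (304000 × 1.8) / (0.00033 × (7 × 10¹⁰))
  delta = 0.02369 m
Convert: delta = 0.02369 m = 23.69 mm
Final answer: delta = 23.69 mm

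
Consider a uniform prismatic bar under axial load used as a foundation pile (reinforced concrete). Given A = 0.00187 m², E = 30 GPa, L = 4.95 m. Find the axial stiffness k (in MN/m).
Model: a uniform prismatic bar under axial load, so k = (A·E) / L.
Convert to SI units:
  E = 30 GPa = 3 × 10¹⁰ Pa
Substitute:
  k = (0.00187 × (3 × 10¹⁰)) / 4.95
  k = 1.133 × 10⁷ N/m
Convert: k = 1.133 × 10⁷ N/m = 11.33 MN/m
Final answer: k = 11.33 MN/m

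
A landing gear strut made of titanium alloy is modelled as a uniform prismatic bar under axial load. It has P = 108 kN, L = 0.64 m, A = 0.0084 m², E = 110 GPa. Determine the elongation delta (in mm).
Model: a uniform prismatic bar under axial load, so delta = (P·L) / (A·E).
Convert to SI units:
  P = 108 kN = 108000 N
  E = 110 GPa = 1.1 × 10¹¹ Pa
Substitute:
  delta = (108000 × 0.64) / (0.0084 × (1.1 × 10¹¹))
  delta = 7.481 × 10⁻⁵ m
Convert: delta = 7.481 × 10⁻⁵ m = 0.07481 mm
Final answer: delta = 0.07481 mm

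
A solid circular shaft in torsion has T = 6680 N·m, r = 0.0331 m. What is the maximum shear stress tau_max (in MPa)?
Model: a solid circular shaft in torsion, so tau_max = (2·T) / (π·r^3).
Substitute:
  tau_max = (2 × 6680) / (π × 0.0331^3)
  tau_max = 1.173 × 10⁸ Pa
Convert: tau_max = 1.173 × 10⁸ Pa = 117.3 MPa
Final answer: tau_max = 117.3 MPa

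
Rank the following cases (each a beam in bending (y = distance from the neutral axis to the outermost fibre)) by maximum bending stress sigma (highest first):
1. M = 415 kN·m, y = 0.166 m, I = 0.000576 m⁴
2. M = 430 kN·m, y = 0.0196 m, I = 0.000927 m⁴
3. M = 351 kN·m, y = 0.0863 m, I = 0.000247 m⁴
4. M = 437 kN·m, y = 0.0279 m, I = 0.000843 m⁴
Model: a beam in bending (y = distance from the neutral axis to the outermost fibre), so sigma = (M·y) / I (SI units).
  Case 1: sigma = (415000 × 0.166) / 0.000576 = 1.196 × 10⁸ Pa = 119.6 MPa
  Case 2: sigma = (430000 × 0.0196) / 0.000927 = 9.092 × 10⁶ Pa = 9.092 MPa
  Case 3: sigma = (351000 × 0.0863) / 0.000247 = 1.226 × 10⁸ Pa = 122.6 MPa
  Case 4: sigma = (437000 × 0.0279) / 0.000843 = 1.446 × 10⁷ Pa = 14.46 MPa
Ordering: 122.6 MPa (case 3) > 119.6 MPa (case 1) > 14.46 MPa (case 4) > 9.092 MPa (case 2)
Final answer: 3, 1, 4, 2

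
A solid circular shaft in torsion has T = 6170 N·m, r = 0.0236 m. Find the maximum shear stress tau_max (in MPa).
Model: a solid circular shaft in torsion, so tau_max = (2·T) / (π·r^3).
Substitute:
  tau_max = (2 × 6170) / (π × 0.0236^3)
  tau_max = 2.988 × 10⁸ Pa
Convert: tau_max = 2.988 × 10⁸ Pa = 298.8 MPa
Final answer: tau_max = 298.8 MPa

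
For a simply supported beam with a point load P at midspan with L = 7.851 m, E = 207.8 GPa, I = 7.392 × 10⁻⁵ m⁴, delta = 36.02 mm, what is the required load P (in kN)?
Model: a simply supported beam with a point load P at midspan, so delta = (P·L^3) / (48·E·I).
Solve for P: P = (48·delta·E·I) / L^3.
Convert to SI units:
  E = 207.8 GPa = 2.078 × 10¹¹ Pa
  delta = 36.02 mm = 0.03602 m
Substitute:
  P = (48 × 0.03602 × (2.078 × 10¹¹) × (7.392 × 10⁻⁵)) / 7.851^3
  P = 54880 N
Convert: P = 54880 N = 54.88 kN
Final answer: P = 54.88 kN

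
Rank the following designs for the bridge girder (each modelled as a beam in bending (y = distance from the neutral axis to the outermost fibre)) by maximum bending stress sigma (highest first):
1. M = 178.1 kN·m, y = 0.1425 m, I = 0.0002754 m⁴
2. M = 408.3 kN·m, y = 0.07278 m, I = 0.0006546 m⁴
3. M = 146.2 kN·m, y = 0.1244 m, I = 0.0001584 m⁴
Model: a beam in bending (y = distance from the neutral axis to the outermost fibre), so sigma = (M·y) / I (SI units).
  Case 1: sigma = (178100 × 0.1425) / 0.0002754 = 9.215 × 10⁷ Pa = 92.15 MPa
  Case 2: sigma = (408300 × 0.07278) / 0.0006546 = 4.54 × 10⁷ Pa = 45.4 MPa
  Case 3: sigma = (146200 × 0.1244) / 0.0001584 = 1.148 × 10⁸ Pa = 114.8 MPa
Ordering: 114.8 MPa (case 3) > 92.15 MPa (case 1) > 45.4 MPa (case 2)
Final answer: 3, 1, 2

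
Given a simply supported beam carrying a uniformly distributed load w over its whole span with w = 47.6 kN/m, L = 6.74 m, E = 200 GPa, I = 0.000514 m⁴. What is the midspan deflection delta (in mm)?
Model: a simply supported beam carrying a uniformly distributed load w over its whole span, so delta = (5·w·L^4) / (384·E·I).
Convert to SI units:
  w = 47.6 kN/m = 47600 N/m
  E = 200 GPa = 2 × 10¹¹ Pa
Substitute:
  delta = (5 × 47600 × 6.74^4) / (384 × (2 × 10¹¹) × 0.000514)
  delta = 0.01244 m
Convert: delta = 0.01244 m = 12.44 mm
Final answer: delta = 12.44 mm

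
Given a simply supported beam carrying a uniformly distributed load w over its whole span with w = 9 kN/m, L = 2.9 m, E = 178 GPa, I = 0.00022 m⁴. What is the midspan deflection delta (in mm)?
Model: a simply supported beam carrying a uniformly distributed load w over its whole span, so delta = (5·w·L^4) / (384·E·I).
Convert to SI units:
  w = 9 kN/m = 9000 N/m
  E = 178 GPa = 1.78 × 10¹¹ Pa
Substitute:
  delta = (5 × 9000 × 2.9^4) / (384 × (1.78 × 10¹¹) × 0.00022)
  delta = 0.0002117 m
Convert: delta = 0.0002117 m = 0.2117 mm
Final answer: delta = 0.2117 mm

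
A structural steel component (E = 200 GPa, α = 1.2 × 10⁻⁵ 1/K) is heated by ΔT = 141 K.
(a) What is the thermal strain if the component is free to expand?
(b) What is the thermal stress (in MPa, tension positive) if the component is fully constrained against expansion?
(a) Free thermal strain ε_th = α·ΔT = (1.2 × 10⁻⁵) × 141 = 0.001692
(b) Fully constrained, the expansion is suppressed, so σ = -E·α·ΔT. Convert E = 200 GPa = 2 × 10¹¹ Pa.
  σ = -(2 × 10¹¹) × (1.2 × 10⁻⁵) × 141 = -3.384 × 10⁸ Pa = -338.4 MPa (compressive)
Final answer: (a) ε_th = 0.001692, (b) σ = -338.4 MPa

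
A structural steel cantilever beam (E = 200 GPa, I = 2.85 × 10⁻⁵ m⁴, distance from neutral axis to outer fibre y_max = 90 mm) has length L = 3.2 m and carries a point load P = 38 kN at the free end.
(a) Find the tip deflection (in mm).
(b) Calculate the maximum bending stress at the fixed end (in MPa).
(a) Tip deflection of a cantilever with an end point load: δ = P·L^3 / (3·E·I). Convert P = 38 kN = 38000 N, E = 200 GPa = 2 × 10¹¹ Pa.
  δ = (38000 × 3.2^3) / (3 × (2 × 10¹¹) × (2.85 × 10⁻⁵)) = 0.07282 m = 72.82 mm
(b) Maximum bending moment at the fixed end: M = P·L = 38000 × 3.2 = 121600 N·m. Convert y_max = 90 mm = 0.09 m.
  σ = M·y_max / I = (121600 × 0.09) / (2.85 × 10⁻⁵) = 3.84 × 10⁸ Pa = 384 MPa
Final answer: (a) δ = 72.82 mm, (b) σ = 384 MPa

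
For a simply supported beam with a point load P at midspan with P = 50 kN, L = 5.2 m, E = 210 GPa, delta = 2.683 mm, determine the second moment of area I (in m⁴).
Model: a simply supported beam with a point load P at midspan, so delta = (P·L^3) / (48·E·I).
Solve for I: I = (P·L^3) / (48·delta·E).
Convert to SI units:
  P = 50 kN = 50000 N
  E = 210 GPa = 2.1 × 10¹¹ Pa
  delta = 2.683 mm = 0.002683 m
Substitute:
  I = (50000 × 5.2^3) / (48 × 0.002683 × (2.1 × 10¹¹))
  I = 0.00026 m⁴
Final answer: I = 0.00026 m⁴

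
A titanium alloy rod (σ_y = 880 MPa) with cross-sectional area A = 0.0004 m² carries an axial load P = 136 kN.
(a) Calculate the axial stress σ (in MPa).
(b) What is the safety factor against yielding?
(a) Axial stress σ = P/A. Convert P = 136 kN = 136000 N.
  σ = 136000 / 0.0004 = 3.4 × 10⁸ Pa = 340 MPa
(b) Safety factor SF = σ_y/σ = 880 / 340 = 2.588
Final answer: (a) σ = 340 MPa, (b) SF = 2.588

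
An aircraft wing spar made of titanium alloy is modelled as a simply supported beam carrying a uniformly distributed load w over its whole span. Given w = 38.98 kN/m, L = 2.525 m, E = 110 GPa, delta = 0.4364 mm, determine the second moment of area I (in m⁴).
Model: a simply supported beam carrying a uniformly distributed load w over its whole span, so delta = (5·w·L^4) / (384·E·I).
Solve for I: I = (5·w·L^4) / (384·delta·E).
Convert to SI units:
  w = 38.98 kN/m = 38980 N/m
  E = 110 GPa = 1.1 × 10¹¹ Pa
  delta = 0.4364 mm = 0.0004364 m
Substitute:
  I = (5 × 38980 × 2.525^4) / (384 × 0.0004364 × (1.1 × 10¹¹))
  I = 0.0004298 m⁴
Final answer: I = 0.0004298 m⁴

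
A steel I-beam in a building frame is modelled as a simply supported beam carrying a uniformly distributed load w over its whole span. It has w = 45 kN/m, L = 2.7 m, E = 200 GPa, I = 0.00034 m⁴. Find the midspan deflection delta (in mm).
Model: a simply supported beam carrying a uniformly distributed load w over its whole span, so delta = (5·w·L^4) / (384·E·I).
Convert to SI units:
  w = 45 kN/m = 45000 N/m
  E = 200 GPa = 2 × 10¹¹ Pa
Substitute:
  delta = (5 × 45000 × 2.7^4) / (384 × (2 × 10¹¹) × 0.00034)
  delta = 0.0004579 m
Convert: delta = 0.0004579 m = 0.4579 mm
Final answer: delta = 0.4579 mm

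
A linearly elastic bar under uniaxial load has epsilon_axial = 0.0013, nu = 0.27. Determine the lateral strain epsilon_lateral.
Model: a linearly elastic bar under uniaxial load, so epsilon_lateral = -nu·epsilon_axial.
Substitute:
  epsilon_lateral = -(0.27 × 0.0013)
  epsilon_lateral = -0.000351
Final answer: epsilon_lateral = -0.000351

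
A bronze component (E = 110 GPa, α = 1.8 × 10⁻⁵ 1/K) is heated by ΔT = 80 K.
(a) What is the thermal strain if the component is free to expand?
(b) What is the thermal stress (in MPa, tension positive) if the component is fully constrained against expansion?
(a) Free thermal strain ε_th = α·ΔT = (1.8 × 10⁻⁵) × 80 = 0.00144
(b) Fully constrained, the expansion is suppressed, so σ = -E·α·ΔT. Convert E = 110 GPa = 1.1 × 10¹¹ Pa.
  σ = -(1.1 × 10¹¹) × (1.8 × 10⁻⁵) × 80 = -1.584 × 10⁸ Pa = -158.4 MPa (compressive)
Final answer: (a) ε_th = 0.00144, (b) σ = -158.4 MPa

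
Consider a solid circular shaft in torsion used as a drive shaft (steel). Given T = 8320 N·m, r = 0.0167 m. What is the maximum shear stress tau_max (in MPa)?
Model: a solid circular shaft in torsion, so tau_max = (2·T) / (π·r^3).
Substitute:
  tau_max = (2 × 8320) / (π × 0.0167^3)
  tau_max = 1.137 × 10⁹ Pa
Convert: tau_max = 1.137 × 10⁹ Pa = 1137 MPa
Final answer: tau_max = 1137 MPa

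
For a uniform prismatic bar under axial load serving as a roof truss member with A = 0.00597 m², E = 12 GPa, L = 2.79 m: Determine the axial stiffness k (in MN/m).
Model: a uniform prismatic bar under axial load, so k = (A·E) / L.
Convert to SI units:
  E = 12 GPa = 1.2 × 10¹⁰ Pa
Substitute:
  k = (0.00597 × (1.2 × 10¹⁰)) / 2.79
  k = 2.568 × 10⁷ N/m
Convert: k = 2.568 × 10⁷ N/m = 25.68 MN/m
Final answer: k = 25.68 MN/m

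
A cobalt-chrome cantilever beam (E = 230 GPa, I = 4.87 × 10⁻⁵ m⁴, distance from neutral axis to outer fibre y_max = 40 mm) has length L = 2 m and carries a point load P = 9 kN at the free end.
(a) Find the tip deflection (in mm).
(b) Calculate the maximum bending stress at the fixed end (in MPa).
(a) Tip deflection of a cantilever with an end point load: δ = P·L^3 / (3·E·I). Convert P = 9 kN = 9000 N, E = 230 GPa = 2.3 × 10¹¹ Pa.
  δ = (9000 × 2^3) / (3 × (2.3 × 10¹¹) × (4.87 × 10⁻⁵)) = 0.002143 m = 2.143 mm
(b) Maximum bending moment at the fixed end: M = P·L = 9000 × 2 = 18000 N·m. Convert y_max = 40 mm = 0.04 m.
  σ = M·y_max / I = (18000 × 0.04) / (4.87 × 10⁻⁵) = 1.478 × 10⁷ Pa = 14.78 MPa
Final answer: (a) δ = 2.143 mm, (b) σ = 14.78 MPa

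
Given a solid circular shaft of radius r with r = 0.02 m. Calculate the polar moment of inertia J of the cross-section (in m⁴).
Model: a solid circular shaft of radius r, so J = (π·r^4) / 2.
Substitute:
  J = (π × 0.02^4) / 2
  J = 2.513 × 10⁻⁷ m⁴
Final answer: J = 2.513 × 10⁻⁷ m⁴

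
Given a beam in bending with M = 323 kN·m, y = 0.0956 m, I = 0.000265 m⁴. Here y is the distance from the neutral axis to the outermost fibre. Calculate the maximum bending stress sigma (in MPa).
Model: a beam in bending, so sigma = (M·y) / I.
Convert to SI units:
  M = 323 kN·m = 323000 N·m
Substitute:
  sigma = (323000 × 0.0956) / 0.000265
  sigma = 1.165 × 10⁸ Pa
Convert: sigma = 1.165 × 10⁸ Pa = 116.5 MPa
Final answer: sigma = 116.5 MPa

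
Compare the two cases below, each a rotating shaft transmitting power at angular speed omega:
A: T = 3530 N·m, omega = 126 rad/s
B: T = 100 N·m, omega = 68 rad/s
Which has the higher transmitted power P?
Model: a rotating shaft transmitting power at angular speed omega, so P = T·omega (SI units).
  A: P = 3530 × 126 = 444800 W = 444.8 kW
  B: P = 100 × 68 = 6800 W = 6.8 kW
444.8 kW > 6.8 kW, so A is larger.
Final answer: A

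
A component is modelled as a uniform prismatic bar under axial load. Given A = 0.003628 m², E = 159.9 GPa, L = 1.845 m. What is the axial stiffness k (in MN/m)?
Model: a uniform prismatic bar under axial load, so k = (A·E) / L.
Convert to SI units:
  E = 159.9 GPa = 1.599 × 10¹¹ Pa
Substitute:
  k = (0.003628 × (1.599 × 10¹¹)) / 1.845
  k = 3.144 × 10⁸ N/m
Convert: k = 3.144 × 10⁸ N/m = 314.4 MN/m
Final answer: k = 314.4 MN/m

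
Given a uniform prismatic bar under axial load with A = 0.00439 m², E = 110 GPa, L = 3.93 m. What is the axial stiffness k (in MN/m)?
Model: a uniform prismatic bar under axial load, so k = (A·E) / L.
Convert to SI units:
  E = 110 GPa = 1.1 × 10¹¹ Pa
Substitute:
  k = (0.00439 × (1.1 × 10¹¹)) / 3.93
  k = 1.229 × 10⁸ N/m
Convert: k = 1.229 × 10⁸ N/m = 122.9 MN/m
Final answer: k = 122.9 MN/m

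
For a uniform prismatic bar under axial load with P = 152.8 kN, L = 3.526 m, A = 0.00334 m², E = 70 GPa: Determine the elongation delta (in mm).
Model: a uniform prismatic bar under axial load, so delta = (P·L) / (A·E).
Convert to SI units:
  P = 152.8 kN = 152800 N
  E = 70 GPa = 7 × 10¹⁰ Pa
Substitute:
  delta = (152800 × 3.526) / (0.00334 × (7 × 10¹⁰))
  delta = 0.002304 m
Convert: delta = 0.002304 m = 2.304 mm
Final answer: delta = 2.304 mm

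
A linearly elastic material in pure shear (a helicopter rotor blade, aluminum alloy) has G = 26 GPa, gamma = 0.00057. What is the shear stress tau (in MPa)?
Model: a linearly elastic material in pure shear, so tau = G·gamma.
Convert to SI units:
  G = 26 GPa = 2.6 × 10¹⁰ Pa
Substitute:
  tau = (2.6 × 10¹⁰) × 0.00057
  tau = 1.482 × 10⁷ Pa
Convert: tau = 1.482 × 10⁷ Pa = 14.82 MPa
Final answer: tau = 14.82 MPa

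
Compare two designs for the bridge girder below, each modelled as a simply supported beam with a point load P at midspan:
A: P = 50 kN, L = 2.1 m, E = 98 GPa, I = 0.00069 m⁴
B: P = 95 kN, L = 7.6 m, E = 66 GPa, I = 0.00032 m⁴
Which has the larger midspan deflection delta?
Model: a simply supported beam with a point load P at midspan, so delta = (P·L^3) / (48·E·I) (SI units).
  A: delta = (50000 × 2.1^3) / (48 × (9.8 × 10¹⁰) × 0.00069) = 0.0001427 m = 0.1427 mm
  B: delta = (95000 × 7.6^3) / (48 × (6.6 × 10¹⁰) × 0.00032) = 0.04114 m = 41.14 mm
41.14 mm > 0.1427 mm, so B is larger.
Final answer: B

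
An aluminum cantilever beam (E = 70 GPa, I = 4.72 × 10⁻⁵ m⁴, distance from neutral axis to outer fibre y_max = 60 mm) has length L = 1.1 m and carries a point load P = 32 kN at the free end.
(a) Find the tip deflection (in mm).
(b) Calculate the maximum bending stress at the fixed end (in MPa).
(a) Tip deflection of a cantilever with an end point load: δ = P·L^3 / (3·E·I). Convert P = 32 kN = 32000 N, E = 70 GPa = 7 × 10¹⁰ Pa.
  δ = (32000 × 1.1^3) / (3 × (7 × 10¹⁰) × (4.72 × 10⁻⁵)) = 0.004297 m = 4.297 mm
(b) Maximum bending moment at the fixed end: M = P·L = 32000 × 1.1 = 35200 N·m. Convert y_max = 60 mm = 0.06 m.
  σ = M·y_max / I = (35200 × 0.06) / (4.72 × 10⁻⁵) = 4.475 × 10⁷ Pa = 44.75 MPa
Final answer: (a) δ = 4.297 mm, (b) σ = 44.75 MPa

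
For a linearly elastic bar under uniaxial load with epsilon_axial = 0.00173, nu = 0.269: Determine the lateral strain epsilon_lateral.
Model: a linearly elastic bar under uniaxial load, so epsilon_lateral = -nu·epsilon_axial.
Substitute:
  epsilon_lateral = -(0.269 × 0.00173)
  epsilon_lateral = -0.0004654
Final answer: epsilon_lateral = -0.0004654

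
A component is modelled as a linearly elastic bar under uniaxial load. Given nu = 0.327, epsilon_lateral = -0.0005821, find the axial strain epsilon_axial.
Model: a linearly elastic bar under uniaxial load, so epsilon_lateral = -nu·epsilon_axial.
Solve for epsilon_axial: epsilon_axial = -epsilon_lateral / nu.
Substitute:
  epsilon_axial = -(-0.0005821) / 0.327
  epsilon_axial = 0.00178
Final answer: epsilon_axial = 0.00178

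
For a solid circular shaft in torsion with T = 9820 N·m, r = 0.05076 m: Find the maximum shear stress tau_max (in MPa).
Model: a solid circular shaft in torsion, so tau_max = (2·T) / (π·r^3).
Substitute:
  tau_max = (2 × 9820) / (π × 0.05076^3)
  tau_max = 4.78 × 10⁷ Pa
Convert: tau_max = 4.78 × 10⁷ Pa = 47.8 MPa
Final answer: tau_max = 47.8 MPa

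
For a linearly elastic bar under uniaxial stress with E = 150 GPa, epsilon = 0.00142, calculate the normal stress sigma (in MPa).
Model: a linearly elastic bar under uniaxial stress, so epsilon = sigma / E.
Solve for sigma: sigma = epsilon·E.
Convert to SI units:
  E = 150 GPa = 1.5 × 10¹¹ Pa
Substitute:
  sigma = 0.00142 × (1.5 × 10¹¹)
  sigma = 2.13 × 10⁸ Pa
Convert: sigma = 2.13 × 10⁸ Pa = 213 MPa
Final answer: sigma = 213 MPa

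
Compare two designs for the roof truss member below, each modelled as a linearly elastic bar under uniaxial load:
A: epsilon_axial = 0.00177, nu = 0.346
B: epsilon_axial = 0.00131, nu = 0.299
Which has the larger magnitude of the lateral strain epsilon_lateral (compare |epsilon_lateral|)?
Model: a linearly elastic bar under uniaxial load, so epsilon_lateral = -nu·epsilon_axial (SI units).
  A: epsilon_lateral = -(0.346 × 0.00177) = -0.0006124
  B: epsilon_lateral = -(0.299 × 0.00131) = -0.0003917
|epsilon_lateral|: A = 0.0006124, B = 0.0003917, so A is larger in magnitude.
Final answer: A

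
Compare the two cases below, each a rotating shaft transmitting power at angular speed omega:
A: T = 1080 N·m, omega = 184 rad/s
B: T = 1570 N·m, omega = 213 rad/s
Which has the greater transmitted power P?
Model: a rotating shaft transmitting power at angular speed omega, so P = T·omega (SI units).
  A: P = 1080 × 184 = 198700 W = 198.7 kW
  B: P = 1570 × 213 = 334400 W = 334.4 kW
334.4 kW > 198.7 kW, so B is larger.
Final answer: B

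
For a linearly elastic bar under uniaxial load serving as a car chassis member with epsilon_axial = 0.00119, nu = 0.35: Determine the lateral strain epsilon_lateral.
Model: a linearly elastic bar under uniaxial load, so epsilon_lateral = -nu·epsilon_axial.
Substitute:
  epsilon_lateral = -(0.35 × 0.00119)
  epsilon_lateral = -0.0004165
Final answer: epsilon_lateral = -0.0004165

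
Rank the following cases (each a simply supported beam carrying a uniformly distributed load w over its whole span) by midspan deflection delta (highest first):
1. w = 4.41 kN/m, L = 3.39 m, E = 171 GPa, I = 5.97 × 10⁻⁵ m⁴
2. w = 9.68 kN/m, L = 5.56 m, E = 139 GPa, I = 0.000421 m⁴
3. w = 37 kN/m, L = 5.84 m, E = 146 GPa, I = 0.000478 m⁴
Model: a simply supported beam carrying a uniformly distributed load w over its whole span, so delta = (5·w·L^4) / (384·E·I) (SI units).
  Case 1: delta = (5 × 4410 × 3.39^4) / (384 × (1.71 × 10¹¹) × (5.97 × 10⁻⁵)) = 0.0007429 m = 0.7429 mm
  Case 2: delta = (5 × 9680 × 5.56^4) / (384 × (1.39 × 10¹¹) × 0.000421) = 0.002058 m = 2.058 mm
  Case 3: delta = (5 × 37000 × 5.84^4) / (384 × (1.46 × 10¹¹) × 0.000478) = 0.00803 m = 8.03 mm
Ordering: 8.03 mm (case 3) > 2.058 mm (case 2) > 0.7429 mm (case 1)
Final answer: 3, 2, 1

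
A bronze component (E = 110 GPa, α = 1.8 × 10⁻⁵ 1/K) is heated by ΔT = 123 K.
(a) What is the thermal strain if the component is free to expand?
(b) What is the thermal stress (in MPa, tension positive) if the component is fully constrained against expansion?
(a) Free thermal strain ε_th = α·ΔT = (1.8 × 10⁻⁵) × 123 = 0.002214
(b) Fully constrained, the expansion is suppressed, so σ = -E·α·ΔT. Convert E = 110 GPa = 1.1 × 10¹¹ Pa.
  σ = -(1.1 × 10¹¹) × (1.8 × 10⁻⁵) × 123 = -2.435 × 10⁸ Pa = -243.5 MPa (compressive)
Final answer: (a) ε_th = 0.002214, (b) σ = -243.5 MPa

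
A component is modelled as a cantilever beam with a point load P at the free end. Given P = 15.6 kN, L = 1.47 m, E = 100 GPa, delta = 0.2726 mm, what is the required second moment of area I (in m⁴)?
Model: a cantilever beam with a point load P at the free end, so delta = (P·L^3) / (3·E·I).
Solve for I: I = (P·L^3) / (3·delta·E).
Convert to SI units:
  P = 15.6 kN = 15600 N
  E = 100 GPa = 1 × 10¹¹ Pa
  delta = 0.2726 mm = 0.0002726 m
Substitute:
  I = (15600 × 1.47^3) / (3 × 0.0002726 × (1 × 10¹¹))
  I = 0.0006059 m⁴
Final answer: I = 0.0006059 m⁴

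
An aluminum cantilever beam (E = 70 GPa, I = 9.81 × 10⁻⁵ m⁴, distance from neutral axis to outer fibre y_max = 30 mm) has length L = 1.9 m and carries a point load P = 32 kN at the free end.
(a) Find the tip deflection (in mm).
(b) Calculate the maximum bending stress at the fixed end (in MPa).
(a) Tip deflection of a cantilever with an end point load: δ = P·L^3 / (3·E·I). Convert P = 32 kN = 32000 N, E = 70 GPa = 7 × 10¹⁰ Pa.
  δ = (32000 × 1.9^3) / (3 × (7 × 10¹⁰) × (9.81 × 10⁻⁵)) = 0.01065 m = 10.65 mm
(b) Maximum bending moment at the fixed end: M = P·L = 32000 × 1.9 = 60800 N·m. Convert y_max = 30 mm = 0.03 m.
  σ = M·y_max / I = (60800 × 0.03) / (9.81 × 10⁻⁵) = 1.859 × 10⁷ Pa = 18.59 MPa
Final answer: (a) δ = 10.65 mm, (b) σ = 18.59 MPa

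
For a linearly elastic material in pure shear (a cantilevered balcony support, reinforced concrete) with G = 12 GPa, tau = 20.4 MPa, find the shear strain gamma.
Model: a linearly elastic material in pure shear, so tau = G·gamma.
Solve for gamma: gamma = tau / G.
Convert to SI units:
  G = 12 GPa = 1.2 × 10¹⁰ Pa
  tau = 20.4 MPa = 2.04 × 10⁷ Pa
Substitute:
  gamma = (2.04 × 10⁷) / (1.2 × 10¹⁰)
  gamma = 0.0017
Final answer: gamma = 0.0017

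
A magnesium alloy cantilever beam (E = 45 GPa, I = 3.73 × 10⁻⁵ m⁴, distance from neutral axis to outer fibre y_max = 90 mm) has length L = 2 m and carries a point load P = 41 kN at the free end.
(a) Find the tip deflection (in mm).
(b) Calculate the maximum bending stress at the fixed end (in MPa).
(a) Tip deflection of a cantilever with an end point load: δ = P·L^3 / (3·E·I). Convert P = 41 kN = 41000 N, E = 45 GPa = 4.5 × 10¹⁰ Pa.
  δ = (41000 × 2^3) / (3 × (4.5 × 10¹⁰) × (3.73 × 10⁻⁵)) = 0.06514 m = 65.14 mm
(b) Maximum bending moment at the fixed end: M = P·L = 41000 × 2 = 82000 N·m. Convert y_max = 90 mm = 0.09 m.
  σ = M·y_max / I = (82000 × 0.09) / (3.73 × 10⁻⁵) = 1.979 × 10⁸ Pa = 197.9 MPa
Final answer: (a) δ = 65.14 mm, (b) σ = 197.9 MPa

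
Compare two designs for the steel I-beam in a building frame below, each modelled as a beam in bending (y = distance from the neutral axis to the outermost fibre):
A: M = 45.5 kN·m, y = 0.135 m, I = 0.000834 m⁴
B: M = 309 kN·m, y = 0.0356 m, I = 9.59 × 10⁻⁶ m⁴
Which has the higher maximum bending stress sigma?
Model: a beam in bending (y = distance from the neutral axis to the outermost fibre), so sigma = (M·y) / I (SI units).
  A: sigma = (45500 × 0.135) / 0.000834 = 7.365 × 10⁶ Pa = 7.365 MPa
  B: sigma = (309000 × 0.0356) / (9.59 × 10⁻⁶) = 1.147 × 10⁹ Pa = 1147 MPa
1147 MPa > 7.365 MPa, so B is larger.
Final answer: B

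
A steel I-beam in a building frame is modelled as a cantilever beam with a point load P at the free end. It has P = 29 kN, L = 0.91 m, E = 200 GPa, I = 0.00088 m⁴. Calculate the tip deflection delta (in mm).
Model: a cantilever beam with a point load P at the free end, so delta = (P·L^3) / (3·E·I).
Convert to SI units:
  P = 29 kN = 29000 N
  E = 200 GPa = 2 × 10¹¹ Pa
Substitute:
  delta = (29000 × 0.91^3) / (3 × (2 × 10¹¹) × 0.00088)
  delta = 4.139 × 10⁻⁵ m
Convert: delta = 4.139 × 10⁻⁵ m = 0.04139 mm
Final answer: delta = 0.04139 mm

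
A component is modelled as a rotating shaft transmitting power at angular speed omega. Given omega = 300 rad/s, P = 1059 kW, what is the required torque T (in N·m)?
Model: a rotating shaft transmitting power at angular speed omega, so P = T·omega.
Solve for T: T = P / omega.
Convert to SI units:
  P = 1059 kW = 1.059 × 10⁶ W
Substitute:
  T = (1.059 × 10⁶) / 300
  T = 3530 N·m
Final answer: T = 3530 N·m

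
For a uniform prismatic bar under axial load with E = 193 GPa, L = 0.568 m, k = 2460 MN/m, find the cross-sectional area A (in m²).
Model: a uniform prismatic bar under axial load, so k = (A·E) / L.
Solve for A: A = (k·L) / E.
Convert to SI units:
  E = 193 GPa = 1.93 × 10¹¹ Pa
  k = 2460 MN/m = 2.46 × 10⁹ N/m
Substitute:
  A = ((2.46 × 10⁹) × 0.568) / (1.93 × 10¹¹)
  A = 0.00724 m²
Final answer: A = 0.00724 m²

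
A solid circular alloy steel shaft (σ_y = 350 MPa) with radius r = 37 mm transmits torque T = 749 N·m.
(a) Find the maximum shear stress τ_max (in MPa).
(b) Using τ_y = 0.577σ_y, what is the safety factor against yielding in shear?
(a) For a solid circular shaft, τ_max = T·r/J with J = π·r^4/2, i.e. τ_max = 2·T / (π·r^3). Convert r = 37 mm = 0.037 m.
  τ_max = (2 × 749) / (π × 0.037^3) = 9.414 × 10⁶ Pa = 9.414 MPa
(b) τ_y = 0.577 × 350 = 201.95 MPa
  SF = τ_y/τ_max = 201.95 / 9.414 = 21.45
Final answer: (a) τ_max = 9.414 MPa, (b) SF = 21.45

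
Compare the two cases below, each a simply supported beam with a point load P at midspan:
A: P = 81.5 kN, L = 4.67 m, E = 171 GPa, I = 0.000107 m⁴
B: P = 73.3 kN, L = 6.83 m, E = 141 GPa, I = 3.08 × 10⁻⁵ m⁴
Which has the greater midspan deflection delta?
Model: a simply supported beam with a point load P at midspan, so delta = (P·L^3) / (48·E·I) (SI units).
  A: delta = (81500 × 4.67^3) / (48 × (1.71 × 10¹¹) × 0.000107) = 0.009451 m = 9.451 mm
  B: delta = (73300 × 6.83^3) / (48 × (1.41 × 10¹¹) × (3.08 × 10⁻⁵)) = 0.112 m = 112 mm
112 mm > 9.451 mm, so B is larger.
Final answer: B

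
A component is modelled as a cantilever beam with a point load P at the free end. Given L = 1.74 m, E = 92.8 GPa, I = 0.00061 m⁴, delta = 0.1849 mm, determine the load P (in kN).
Model: a cantilever beam with a point load P at the free end, so delta = (P·L^3) / (3·E·I).
Solve for P: P = (3·delta·E·I) / L^3.
Convert to SI units:
  E = 92.8 GPa = 9.28 × 10¹⁰ Pa
  delta = 0.1849 mm = 0.0001849 m
Substitute:
  P = (3 × 0.0001849 × (9.28 × 10¹⁰) × 0.00061) / 1.74^3
  P = 5961 N
Convert: P = 5961 N = 5.961 kN
Final answer: P = 5.961 kN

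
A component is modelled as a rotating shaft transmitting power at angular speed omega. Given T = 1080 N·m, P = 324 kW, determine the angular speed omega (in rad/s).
Model: a rotating shaft transmitting power at angular speed omega, so P = T·omega.
Solve for omega: omega = P / T.
Convert to SI units:
  P = 324 kW = 324000 W
Substitute:
  omega = 324000 / 1080
  omega = 300 rad/s
Final answer: omega = 300 rad/s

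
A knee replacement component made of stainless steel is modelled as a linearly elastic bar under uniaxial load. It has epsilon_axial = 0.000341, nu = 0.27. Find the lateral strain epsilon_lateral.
Model: a linearly elastic bar under uniaxial load, so epsilon_lateral = -nu·epsilon_axial.
Substitute:
  epsilon_lateral = -(0.27 × 0.000341)
  epsilon_lateral = -9.207 × 10⁻⁵
Final answer: epsilon_lateral = -9.207 × 10⁻⁵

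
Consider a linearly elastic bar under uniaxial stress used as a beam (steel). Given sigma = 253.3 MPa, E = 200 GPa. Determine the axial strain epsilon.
Model: a linearly elastic bar under uniaxial stress, so epsilon = sigma / E.
Convert to SI units:
  sigma = 253.3 MPa = 2.533 × 10⁸ Pa
  E = 200 GPa = 2 × 10¹¹ Pa
Substitute:
  epsilon = (2.533 × 10⁸) / (2 × 10¹¹)
  epsilon = 0.001266
Final answer: epsilon = 0.001266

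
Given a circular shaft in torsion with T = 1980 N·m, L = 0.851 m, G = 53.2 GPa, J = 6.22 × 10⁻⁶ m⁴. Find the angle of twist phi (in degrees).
Model: a circular shaft in torsion, so phi = (T·L) / (G·J).
Convert to SI units:
  G = 53.2 GPa = 5.32 × 10¹⁰ Pa
Substitute:
  phi = (1980 × 0.851) / ((5.32 × 10¹⁰) × (6.22 × 10⁻⁶))
  phi = 0.005092 rad
Convert to degrees: phi = 0.005092 × 180/π = 0.2918°
Final answer: phi = 0.2918°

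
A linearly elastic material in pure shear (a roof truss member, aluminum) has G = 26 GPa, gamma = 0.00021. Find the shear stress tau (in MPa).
Model: a linearly elastic material in pure shear, so tau = G·gamma.
Convert to SI units:
  G = 26 GPa = 2.6 × 10¹⁰ Pa
Substitute:
  tau = (2.6 × 10¹⁰) × 0.00021
  tau = 5.46 × 10⁶ Pa
Convert: tau = 5.46 × 10⁶ Pa = 5.46 MPa
Final answer: tau = 5.46 MPa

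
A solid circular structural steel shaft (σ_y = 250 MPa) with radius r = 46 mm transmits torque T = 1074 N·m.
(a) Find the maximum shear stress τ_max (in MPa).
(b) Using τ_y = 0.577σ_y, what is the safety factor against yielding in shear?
(a) For a solid circular shaft, τ_max = T·r/J with J = π·r^4/2, i.e. τ_max = 2·T / (π·r^3). Convert r = 46 mm = 0.046 m.
  τ_max = (2 × 1074) / (π × 0.046^3) = 7.024 × 10⁶ Pa = 7.024 MPa
(b) τ_y = 0.577 × 250 = 144.25 MPa
  SF = τ_y/τ_max = 144.25 / 7.024 = 20.54
Final answer: (a) τ_max = 7.024 MPa, (b) SF = 20.54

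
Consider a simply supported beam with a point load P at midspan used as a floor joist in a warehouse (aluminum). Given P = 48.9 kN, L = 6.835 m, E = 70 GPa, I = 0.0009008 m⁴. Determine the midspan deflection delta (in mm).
Model: a simply supported beam with a point load P at midspan, so delta = (P·L^3) / (48·E·I).
Convert to SI units:
  P = 48.9 kN = 48900 N
  E = 70 GPa = 7 × 10¹⁰ Pa
Substitute:
  delta = (48900 × 6.835^3) / (48 × (7 × 10¹⁰) × 0.0009008)
  delta = 0.005159 m
Convert: delta = 0.005159 m = 5.159 mm
Final answer: delta = 5.159 mm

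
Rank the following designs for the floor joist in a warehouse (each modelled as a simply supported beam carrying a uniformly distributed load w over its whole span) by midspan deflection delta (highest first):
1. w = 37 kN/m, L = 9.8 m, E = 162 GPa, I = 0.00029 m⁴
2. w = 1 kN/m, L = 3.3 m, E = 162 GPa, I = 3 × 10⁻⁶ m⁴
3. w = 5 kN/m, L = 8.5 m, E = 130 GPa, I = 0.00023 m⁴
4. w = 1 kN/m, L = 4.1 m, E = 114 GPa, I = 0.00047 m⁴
Model: a simply supported beam carrying a uniformly distributed load w over its whole span, so delta = (5·w·L^4) / (384·E·I) (SI units).
  Case 1: delta = (5 × 37000 × 9.8^4) / (384 × (1.62 × 10¹¹) × 0.00029) = 0.09459 m = 94.59 mm
  Case 2: delta = (5 × 1000 × 3.3^4) / (384 × (1.62 × 10¹¹) × (3 × 10⁻⁶)) = 0.003177 m = 3.177 mm
  Case 3: delta = (5 × 5000 × 8.5^4) / (384 × (1.3 × 10¹¹) × 0.00023) = 0.01137 m = 11.37 mm
  Case 4: delta = (5 × 1000 × 4.1^4) / (384 × (1.14 × 10¹¹) × 0.00047) = 6.867 × 10⁻⁵ m = 0.06867 mm
Ordering: 94.59 mm (case 1) > 11.37 mm (case 3) > 3.177 mm (case 2) > 0.06867 mm (case 4)
Final answer: 1, 3, 2, 4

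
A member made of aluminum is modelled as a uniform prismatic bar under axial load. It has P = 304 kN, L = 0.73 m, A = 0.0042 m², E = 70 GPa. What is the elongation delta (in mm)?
Model: a uniform prismatic bar under axial load, so delta = (P·L) / (A·E).
Convert to SI units:
  P = 304 kN = 304000 N
  E = 70 GPa = 7 × 10¹⁰ Pa
Substitute:
  delta = (304000 × 0.73) / (0.0042 × (7 × 10¹⁰))
  delta = 0.0007548 m
Convert: delta = 0.0007548 m = 0.7548 mm
Final answer: delta = 0.7548 mm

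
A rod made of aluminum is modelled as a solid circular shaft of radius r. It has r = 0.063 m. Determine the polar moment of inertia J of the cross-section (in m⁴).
Model: a solid circular shaft of radius r, so J = (π·r^4) / 2.
Substitute:
  J = (π × 0.063^4) / 2
  J = 2.474 × 10⁻⁵ m⁴
Final answer: J = 2.474 × 10⁻⁵ m⁴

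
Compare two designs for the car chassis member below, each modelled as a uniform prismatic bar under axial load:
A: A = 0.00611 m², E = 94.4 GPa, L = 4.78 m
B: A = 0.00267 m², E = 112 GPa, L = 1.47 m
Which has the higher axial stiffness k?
Model: a uniform prismatic bar under axial load, so k = (A·E) / L (SI units).
  A: k = (0.00611 × (9.44 × 10¹⁰)) / 4.78 = 1.207 × 10⁸ N/m = 120.7 MN/m
  B: k = (0.00267 × (1.12 × 10¹¹)) / 1.47 = 2.034 × 10⁸ N/m = 203.4 MN/m
203.4 MN/m > 120.7 MN/m, so B is larger.
Final answer: B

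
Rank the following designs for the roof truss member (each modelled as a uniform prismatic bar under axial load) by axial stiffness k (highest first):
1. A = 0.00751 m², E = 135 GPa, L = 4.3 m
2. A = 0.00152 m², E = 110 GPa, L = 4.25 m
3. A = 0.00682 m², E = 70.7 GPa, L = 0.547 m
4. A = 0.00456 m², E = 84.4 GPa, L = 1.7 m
Model: a uniform prismatic bar under axial load, so k = (A·E) / L (SI units).
  Case 1: k = (0.00751 × (1.35 × 10¹¹)) / 4.3 = 2.358 × 10⁸ N/m = 235.8 MN/m
  Case 2: k = (0.00152 × (1.1 × 10¹¹)) / 4.25 = 3.934 × 10⁷ N/m = 39.34 MN/m
  Case 3: k = (0.00682 × (7.07 × 10¹⁰)) / 0.547 = 8.815 × 10⁸ N/m = 881.5 MN/m
  Case 4: k = (0.00456 × (8.44 × 10¹⁰)) / 1.7 = 2.264 × 10⁸ N/m = 226.4 MN/m
Ordering: 881.5 MN/m (case 3) > 235.8 MN/m (case 1) > 226.4 MN/m (case 4) > 39.34 MN/m (case 2)
Final answer: 3, 1, 4, 2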